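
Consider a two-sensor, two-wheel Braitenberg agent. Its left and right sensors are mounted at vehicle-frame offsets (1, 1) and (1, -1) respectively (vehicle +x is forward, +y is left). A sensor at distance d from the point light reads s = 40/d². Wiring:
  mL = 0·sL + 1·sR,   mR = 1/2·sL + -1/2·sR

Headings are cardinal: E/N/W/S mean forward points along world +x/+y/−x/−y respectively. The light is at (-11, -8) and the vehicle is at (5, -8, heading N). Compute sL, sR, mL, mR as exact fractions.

left sensor world pos  = (4, -7); dL² = 226
right sensor world pos = (6, -7); dR² = 290
sL = 40/226 = 20/113
sR = 40/290 = 4/29
mL = 0·sL + 1·sR = 4/29
mR = 1/2·sL + -1/2·sR = 64/3277

20/113 4/29 4/29 64/3277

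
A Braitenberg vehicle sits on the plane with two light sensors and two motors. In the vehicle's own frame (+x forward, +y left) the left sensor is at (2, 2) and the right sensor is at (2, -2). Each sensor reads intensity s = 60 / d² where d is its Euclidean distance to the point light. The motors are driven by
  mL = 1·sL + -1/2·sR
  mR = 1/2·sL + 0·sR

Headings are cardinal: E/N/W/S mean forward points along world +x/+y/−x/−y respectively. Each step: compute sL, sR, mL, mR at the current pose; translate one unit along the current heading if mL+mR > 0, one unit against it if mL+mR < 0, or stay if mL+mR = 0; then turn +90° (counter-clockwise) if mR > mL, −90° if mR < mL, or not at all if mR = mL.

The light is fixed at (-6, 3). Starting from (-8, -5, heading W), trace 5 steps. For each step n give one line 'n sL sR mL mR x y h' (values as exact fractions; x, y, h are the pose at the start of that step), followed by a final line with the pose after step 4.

n=0: pose=(-8,-5,W); sL=15/29, sR=15/13; mL=-45/754, mR=15/58; mL+mR=75/377 → advance +1; mR−mL=120/377 → turn +1·90°
n=1: pose=(-9,-5,S); sL=60/101, sR=12/25; mL=894/2525, mR=30/101; mL+mR=1644/2525 → advance +1; mR−mL=-144/2525 → turn -1·90°
n=2: pose=(-9,-6,W); sL=30/73, sR=30/37; mL=15/2701, mR=15/73; mL+mR=570/2701 → advance +1; mR−mL=540/2701 → turn +1·90°
n=3: pose=(-10,-6,S); sL=12/25, sR=60/157; mL=1134/3925, mR=6/25; mL+mR=2076/3925 → advance +1; mR−mL=-192/3925 → turn -1·90°
n=4: pose=(-10,-7,W); sL=1/3, sR=3/5; mL=1/30, mR=1/6; mL+mR=1/5 → advance +1; mR−mL=2/15 → turn +1·90°

0 15/29 15/13 -45/754 15/58 -8 -5 W
1 60/101 12/25 894/2525 30/101 -9 -5 S
2 30/73 30/37 15/2701 15/73 -9 -6 W
3 12/25 60/157 1134/3925 6/25 -10 -6 S
4 1/3 3/5 1/30 1/6 -10 -7 W
final -11 -7 S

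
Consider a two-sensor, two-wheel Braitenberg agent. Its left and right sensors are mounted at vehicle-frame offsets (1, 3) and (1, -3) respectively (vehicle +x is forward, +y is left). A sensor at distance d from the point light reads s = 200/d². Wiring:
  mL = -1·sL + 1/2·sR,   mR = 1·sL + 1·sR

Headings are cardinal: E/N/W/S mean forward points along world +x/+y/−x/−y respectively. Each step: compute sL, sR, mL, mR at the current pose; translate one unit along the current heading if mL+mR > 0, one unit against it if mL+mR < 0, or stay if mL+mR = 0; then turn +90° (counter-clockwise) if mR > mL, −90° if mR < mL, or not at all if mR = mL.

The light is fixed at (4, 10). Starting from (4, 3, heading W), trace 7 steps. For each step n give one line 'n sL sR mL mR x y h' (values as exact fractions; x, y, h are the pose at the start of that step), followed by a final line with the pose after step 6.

0 200/101 200/17 6700/1717 23600/1717 4 3 W
1 50/17 5/2 -115/68 185/34 3 3 S
2 8 200/121 -868/121 1168/121 3 2 E
3 100/29 100/29 -50/29 200/29 4 2 N
4 200/101 200/17 6700/1717 23600/1717 4 3 W
5 50/17 5/2 -115/68 185/34 3 3 S
6 8 200/121 -868/121 1168/121 3 2 E
final 4 2 N

n=0: pose=(4,3,W); sL=200/101, sR=200/17; mL=6700/1717, mR=23600/1717; mL+mR=300/17 → advance +1; mR−mL=16900/1717 → turn +1·90°
n=1: pose=(3,3,S); sL=50/17, sR=5/2; mL=-115/68, mR=185/34; mL+mR=15/4 → advance +1; mR−mL=485/68 → turn +1·90°
n=2: pose=(3,2,E); sL=8, sR=200/121; mL=-868/121, mR=1168/121; mL+mR=300/121 → advance +1; mR−mL=2036/121 → turn +1·90°
n=3: pose=(4,2,N); sL=100/29, sR=100/29; mL=-50/29, mR=200/29; mL+mR=150/29 → advance +1; mR−mL=250/29 → turn +1·90°
n=4: pose=(4,3,W); sL=200/101, sR=200/17; mL=6700/1717, mR=23600/1717; mL+mR=300/17 → advance +1; mR−mL=16900/1717 → turn +1·90°
n=5: pose=(3,3,S); sL=50/17, sR=5/2; mL=-115/68, mR=185/34; mL+mR=15/4 → advance +1; mR−mL=485/68 → turn +1·90°
n=6: pose=(3,2,E); sL=8, sR=200/121; mL=-868/121, mR=1168/121; mL+mR=300/121 → advance +1; mR−mL=2036/121 → turn +1·90°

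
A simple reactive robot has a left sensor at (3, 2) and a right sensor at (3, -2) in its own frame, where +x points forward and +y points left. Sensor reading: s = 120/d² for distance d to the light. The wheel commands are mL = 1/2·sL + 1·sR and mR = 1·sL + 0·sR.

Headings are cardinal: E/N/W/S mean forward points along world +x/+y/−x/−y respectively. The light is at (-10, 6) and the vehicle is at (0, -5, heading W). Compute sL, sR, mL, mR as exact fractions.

left sensor world pos  = (-3, -7); dL² = 218
right sensor world pos = (-3, -3); dR² = 130
sL = 120/218 = 60/109
sR = 120/130 = 12/13
mL = 1/2·sL + 1·sR = 1698/1417
mR = 1·sL + 0·sR = 60/109

60/109 12/13 1698/1417 60/109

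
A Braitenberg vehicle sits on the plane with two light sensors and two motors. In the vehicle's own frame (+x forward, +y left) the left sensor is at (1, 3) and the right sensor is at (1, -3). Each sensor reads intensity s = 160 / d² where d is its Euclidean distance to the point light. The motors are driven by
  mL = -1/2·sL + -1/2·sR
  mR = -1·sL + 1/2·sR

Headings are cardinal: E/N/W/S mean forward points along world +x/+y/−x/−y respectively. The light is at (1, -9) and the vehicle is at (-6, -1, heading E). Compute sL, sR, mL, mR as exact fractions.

left sensor world pos  = (-5, 2); dL² = 157
right sensor world pos = (-5, -4); dR² = 61
sL = 160/157 = 160/157
sR = 160/61 = 160/61
mL = -1/2·sL + -1/2·sR = -17440/9577
mR = -1·sL + 1/2·sR = 2800/9577

160/157 160/61 -17440/9577 2800/9577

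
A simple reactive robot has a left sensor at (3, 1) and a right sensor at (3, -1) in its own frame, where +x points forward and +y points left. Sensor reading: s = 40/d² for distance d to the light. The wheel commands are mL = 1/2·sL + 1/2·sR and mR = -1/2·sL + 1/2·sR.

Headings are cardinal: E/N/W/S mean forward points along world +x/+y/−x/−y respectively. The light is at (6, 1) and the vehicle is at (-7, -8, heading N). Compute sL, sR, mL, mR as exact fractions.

5/29 2/9 103/522 13/522

left sensor world pos  = (-8, -5); dL² = 232
right sensor world pos = (-6, -5); dR² = 180
sL = 40/232 = 5/29
sR = 40/180 = 2/9
mL = 1/2·sL + 1/2·sR = 103/522
mR = -1/2·sL + 1/2·sR = 13/522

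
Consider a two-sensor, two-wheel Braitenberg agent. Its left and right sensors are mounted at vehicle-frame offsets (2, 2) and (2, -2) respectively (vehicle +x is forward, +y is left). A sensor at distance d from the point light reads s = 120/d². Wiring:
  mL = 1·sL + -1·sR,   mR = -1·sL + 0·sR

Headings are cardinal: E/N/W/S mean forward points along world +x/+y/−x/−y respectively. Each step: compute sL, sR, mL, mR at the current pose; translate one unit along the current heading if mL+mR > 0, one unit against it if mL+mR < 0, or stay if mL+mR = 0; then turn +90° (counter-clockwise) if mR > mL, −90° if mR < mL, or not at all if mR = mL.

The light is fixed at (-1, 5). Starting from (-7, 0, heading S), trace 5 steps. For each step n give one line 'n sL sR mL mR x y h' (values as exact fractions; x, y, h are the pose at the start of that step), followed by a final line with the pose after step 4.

n=0: pose=(-7,0,S); sL=24/13, sR=120/113; mL=1152/1469, mR=-24/13; mL+mR=-120/113 → advance -1; mR−mL=-3864/1469 → turn -1·90°
n=1: pose=(-7,1,W); sL=6/5, sR=30/17; mL=-48/85, mR=-6/5; mL+mR=-30/17 → advance -1; mR−mL=-54/85 → turn -1·90°
n=2: pose=(-6,1,N); sL=120/53, sR=120/13; mL=-4800/689, mR=-120/53; mL+mR=-120/13 → advance -1; mR−mL=3240/689 → turn +1·90°
n=3: pose=(-6,0,W); sL=60/49, sR=60/29; mL=-1200/1421, mR=-60/49; mL+mR=-60/29 → advance -1; mR−mL=-540/1421 → turn -1·90°
n=4: pose=(-5,0,N); sL=8/3, sR=120/13; mL=-256/39, mR=-8/3; mL+mR=-120/13 → advance -1; mR−mL=152/39 → turn +1·90°

0 24/13 120/113 1152/1469 -24/13 -7 0 S
1 6/5 30/17 -48/85 -6/5 -7 1 W
2 120/53 120/13 -4800/689 -120/53 -6 1 N
3 60/49 60/29 -1200/1421 -60/49 -6 0 W
4 8/3 120/13 -256/39 -8/3 -5 0 N
final -5 -1 W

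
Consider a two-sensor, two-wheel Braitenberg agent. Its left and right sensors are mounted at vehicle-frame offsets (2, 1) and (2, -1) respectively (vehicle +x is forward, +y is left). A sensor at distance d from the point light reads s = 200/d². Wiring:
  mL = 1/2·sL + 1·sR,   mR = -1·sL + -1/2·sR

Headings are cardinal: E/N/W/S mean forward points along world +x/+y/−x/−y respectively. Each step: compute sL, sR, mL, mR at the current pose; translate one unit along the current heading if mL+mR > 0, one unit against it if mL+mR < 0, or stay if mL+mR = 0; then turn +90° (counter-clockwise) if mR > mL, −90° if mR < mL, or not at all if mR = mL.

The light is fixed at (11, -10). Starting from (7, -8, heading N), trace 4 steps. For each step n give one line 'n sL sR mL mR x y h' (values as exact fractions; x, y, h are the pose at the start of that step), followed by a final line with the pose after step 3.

n=0: pose=(7,-8,N); sL=200/41, sR=8; mL=428/41, mR=-364/41; mL+mR=64/41 → advance +1; mR−mL=-792/41 → turn -1·90°
n=1: pose=(7,-7,E); sL=10, sR=25; mL=30, mR=-45/2; mL+mR=15/2 → advance +1; mR−mL=-105/2 → turn -1·90°
n=2: pose=(8,-7,S); sL=40, sR=200/17; mL=540/17, mR=-780/17; mL+mR=-240/17 → advance -1; mR−mL=-1320/17 → turn -1·90°
n=3: pose=(8,-6,W); sL=100/17, sR=4; mL=118/17, mR=-134/17; mL+mR=-16/17 → advance -1; mR−mL=-252/17 → turn -1·90°

0 200/41 8 428/41 -364/41 7 -8 N
1 10 25 30 -45/2 7 -7 E
2 40 200/17 540/17 -780/17 8 -7 S
3 100/17 4 118/17 -134/17 8 -6 W
final 9 -6 N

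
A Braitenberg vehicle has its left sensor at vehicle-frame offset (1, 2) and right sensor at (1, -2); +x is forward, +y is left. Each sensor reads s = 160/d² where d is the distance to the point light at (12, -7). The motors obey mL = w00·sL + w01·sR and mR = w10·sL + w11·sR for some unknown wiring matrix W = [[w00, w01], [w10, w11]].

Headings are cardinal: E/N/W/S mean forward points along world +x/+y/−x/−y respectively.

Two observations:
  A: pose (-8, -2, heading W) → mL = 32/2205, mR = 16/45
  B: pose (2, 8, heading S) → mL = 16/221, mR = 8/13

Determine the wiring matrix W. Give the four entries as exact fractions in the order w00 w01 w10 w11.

obs A: pose=(-8,-2,W) → sL=16/45, sR=16/49, mL=32/2205, mR=16/45
obs B: pose=(2,8,S) → sL=8/13, sR=8/17, mL=16/221, mR=8/13
sensor matrix S = [[16/45, 16/49], [8/13, 8/17]]; det S = -16384/487305
solve [mL_A; mL_B] = S·[w00; w01] and [mR_A; mR_B] = S·[w10; w11]:
  w00 = 1/2, w01 = -1/2, w10 = 1, w11 = 0

1/2 -1/2 1 0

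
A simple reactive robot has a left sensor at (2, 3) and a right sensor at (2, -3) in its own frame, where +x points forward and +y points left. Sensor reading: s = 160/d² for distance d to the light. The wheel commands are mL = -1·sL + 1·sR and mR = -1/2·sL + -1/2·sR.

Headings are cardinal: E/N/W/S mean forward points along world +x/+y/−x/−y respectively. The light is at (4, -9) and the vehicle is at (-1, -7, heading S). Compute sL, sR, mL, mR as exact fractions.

left sensor world pos  = (2, -9); dL² = 4
right sensor world pos = (-4, -9); dR² = 64
sL = 160/4 = 40
sR = 160/64 = 5/2
mL = -1·sL + 1·sR = -75/2
mR = -1/2·sL + -1/2·sR = -85/4

40 5/2 -75/2 -85/4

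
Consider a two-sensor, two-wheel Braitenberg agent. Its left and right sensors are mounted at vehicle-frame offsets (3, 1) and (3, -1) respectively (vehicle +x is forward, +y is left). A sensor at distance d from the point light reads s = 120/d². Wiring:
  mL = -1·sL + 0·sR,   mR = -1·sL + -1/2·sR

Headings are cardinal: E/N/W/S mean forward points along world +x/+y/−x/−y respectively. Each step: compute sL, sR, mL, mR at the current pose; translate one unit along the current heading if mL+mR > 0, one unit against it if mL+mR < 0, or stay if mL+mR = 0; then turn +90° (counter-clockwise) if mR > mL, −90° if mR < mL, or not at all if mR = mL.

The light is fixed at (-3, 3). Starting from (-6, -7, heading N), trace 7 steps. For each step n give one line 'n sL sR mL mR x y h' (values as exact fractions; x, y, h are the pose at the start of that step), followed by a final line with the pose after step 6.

0 24/13 120/53 -24/13 -2052/689 -6 -7 N
1 6/5 5/6 -6/5 -97/60 -6 -8 E
2 24/41 120/221 -24/41 -7764/9061 -7 -8 S
3 12/17 12/13 -12/17 -258/221 -7 -7 W
4 24/13 120/53 -24/13 -2052/689 -6 -7 N
5 6/5 5/6 -6/5 -97/60 -6 -8 E
6 24/41 120/221 -24/41 -7764/9061 -7 -8 S
final -7 -7 W

n=0: pose=(-6,-7,N); sL=24/13, sR=120/53; mL=-24/13, mR=-2052/689; mL+mR=-3324/689 → advance -1; mR−mL=-60/53 → turn -1·90°
n=1: pose=(-6,-8,E); sL=6/5, sR=5/6; mL=-6/5, mR=-97/60; mL+mR=-169/60 → advance -1; mR−mL=-5/12 → turn -1·90°
n=2: pose=(-7,-8,S); sL=24/41, sR=120/221; mL=-24/41, mR=-7764/9061; mL+mR=-13068/9061 → advance -1; mR−mL=-60/221 → turn -1·90°
n=3: pose=(-7,-7,W); sL=12/17, sR=12/13; mL=-12/17, mR=-258/221; mL+mR=-414/221 → advance -1; mR−mL=-6/13 → turn -1·90°
n=4: pose=(-6,-7,N); sL=24/13, sR=120/53; mL=-24/13, mR=-2052/689; mL+mR=-3324/689 → advance -1; mR−mL=-60/53 → turn -1·90°
n=5: pose=(-6,-8,E); sL=6/5, sR=5/6; mL=-6/5, mR=-97/60; mL+mR=-169/60 → advance -1; mR−mL=-5/12 → turn -1·90°
n=6: pose=(-7,-8,S); sL=24/41, sR=120/221; mL=-24/41, mR=-7764/9061; mL+mR=-13068/9061 → advance -1; mR−mL=-60/221 → turn -1·90°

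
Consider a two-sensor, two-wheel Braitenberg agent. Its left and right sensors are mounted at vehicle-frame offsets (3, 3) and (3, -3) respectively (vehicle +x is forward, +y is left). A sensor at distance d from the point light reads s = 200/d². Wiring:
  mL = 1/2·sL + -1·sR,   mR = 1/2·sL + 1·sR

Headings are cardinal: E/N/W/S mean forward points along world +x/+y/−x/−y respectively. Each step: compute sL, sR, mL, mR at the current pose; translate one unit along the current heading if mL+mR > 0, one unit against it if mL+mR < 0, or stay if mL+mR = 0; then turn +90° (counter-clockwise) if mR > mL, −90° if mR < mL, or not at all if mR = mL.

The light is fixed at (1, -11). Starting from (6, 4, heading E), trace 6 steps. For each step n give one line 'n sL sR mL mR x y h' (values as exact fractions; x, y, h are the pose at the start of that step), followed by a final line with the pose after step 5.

0 50/97 25/26 -1775/2522 3075/2522 6 4 E
1 200/333 40/81 -580/2997 2380/2997 7 4 N
2 100/89 20/37 70/3293 3630/3293 7 5 W
3 200/233 200/173 -29300/40309 63900/40309 6 5 S
4 50/97 25/26 -1775/2522 3075/2522 6 4 E
5 200/333 40/81 -580/2997 2380/2997 7 4 N
final 7 5 W

n=0: pose=(6,4,E); sL=50/97, sR=25/26; mL=-1775/2522, mR=3075/2522; mL+mR=50/97 → advance +1; mR−mL=25/13 → turn +1·90°
n=1: pose=(7,4,N); sL=200/333, sR=40/81; mL=-580/2997, mR=2380/2997; mL+mR=200/333 → advance +1; mR−mL=80/81 → turn +1·90°
n=2: pose=(7,5,W); sL=100/89, sR=20/37; mL=70/3293, mR=3630/3293; mL+mR=100/89 → advance +1; mR−mL=40/37 → turn +1·90°
n=3: pose=(6,5,S); sL=200/233, sR=200/173; mL=-29300/40309, mR=63900/40309; mL+mR=200/233 → advance +1; mR−mL=400/173 → turn +1·90°
n=4: pose=(6,4,E); sL=50/97, sR=25/26; mL=-1775/2522, mR=3075/2522; mL+mR=50/97 → advance +1; mR−mL=25/13 → turn +1·90°
n=5: pose=(7,4,N); sL=200/333, sR=40/81; mL=-580/2997, mR=2380/2997; mL+mR=200/333 → advance +1; mR−mL=80/81 → turn +1·90°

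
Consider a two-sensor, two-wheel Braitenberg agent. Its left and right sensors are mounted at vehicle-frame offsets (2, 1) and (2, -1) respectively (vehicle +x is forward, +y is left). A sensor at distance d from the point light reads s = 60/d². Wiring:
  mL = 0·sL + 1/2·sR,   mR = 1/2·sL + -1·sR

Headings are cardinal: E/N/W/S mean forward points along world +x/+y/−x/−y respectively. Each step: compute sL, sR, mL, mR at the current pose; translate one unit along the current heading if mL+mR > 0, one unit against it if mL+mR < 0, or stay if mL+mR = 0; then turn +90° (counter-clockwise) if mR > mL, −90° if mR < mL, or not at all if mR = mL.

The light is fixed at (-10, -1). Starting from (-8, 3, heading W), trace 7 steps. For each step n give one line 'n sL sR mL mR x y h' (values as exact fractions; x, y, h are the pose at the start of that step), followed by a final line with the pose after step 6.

n=0: pose=(-8,3,W); sL=20/3, sR=12/5; mL=6/5, mR=14/15; mL+mR=32/15 → advance +1; mR−mL=-4/15 → turn -1·90°
n=1: pose=(-9,3,N); sL=5/3, sR=3/2; mL=3/4, mR=-2/3; mL+mR=1/12 → advance +1; mR−mL=-17/12 → turn -1·90°
n=2: pose=(-9,4,E); sL=4/3, sR=12/5; mL=6/5, mR=-26/15; mL+mR=-8/15 → advance -1; mR−mL=-44/15 → turn -1·90°
n=3: pose=(-10,4,S); sL=6, sR=6; mL=3, mR=-3; mL+mR=0 → advance +0; mR−mL=-6 → turn -1·90°
n=4: pose=(-10,4,W); sL=3, sR=3/2; mL=3/4, mR=0; mL+mR=3/4 → advance +1; mR−mL=-3/4 → turn -1·90°
n=5: pose=(-11,4,N); sL=60/53, sR=60/49; mL=30/49, mR=-1710/2597; mL+mR=-120/2597 → advance -1; mR−mL=-3300/2597 → turn -1·90°
n=6: pose=(-11,3,E); sL=30/13, sR=6; mL=3, mR=-63/13; mL+mR=-24/13 → advance -1; mR−mL=-102/13 → turn -1·90°

0 20/3 12/5 6/5 14/15 -8 3 W
1 5/3 3/2 3/4 -2/3 -9 3 N
2 4/3 12/5 6/5 -26/15 -9 4 E
3 6 6 3 -3 -10 4 S
4 3 3/2 3/4 0 -10 4 W
5 60/53 60/49 30/49 -1710/2597 -11 4 N
6 30/13 6 3 -63/13 -11 3 E
final -12 3 S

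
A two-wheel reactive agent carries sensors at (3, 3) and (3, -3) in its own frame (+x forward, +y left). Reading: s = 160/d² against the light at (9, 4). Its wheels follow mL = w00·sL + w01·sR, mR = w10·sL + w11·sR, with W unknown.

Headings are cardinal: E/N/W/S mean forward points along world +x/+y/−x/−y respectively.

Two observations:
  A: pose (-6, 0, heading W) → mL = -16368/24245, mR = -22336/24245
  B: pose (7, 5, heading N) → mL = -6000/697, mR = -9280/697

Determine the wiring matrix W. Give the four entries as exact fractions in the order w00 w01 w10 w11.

-1 -1/2 -1 -1

obs A: pose=(-6,0,W) → sL=160/373, sR=32/65, mL=-16368/24245, mR=-22336/24245
obs B: pose=(7,5,N) → sL=160/41, sR=160/17, mL=-6000/697, mR=-9280/697
sensor matrix S = [[160/373, 32/65], [160/41, 160/17]]; det S = 7151616/3379753
solve [mL_A; mL_B] = S·[w00; w01] and [mR_A; mR_B] = S·[w10; w11]:
  w00 = -1, w01 = -1/2, w10 = -1, w11 = -1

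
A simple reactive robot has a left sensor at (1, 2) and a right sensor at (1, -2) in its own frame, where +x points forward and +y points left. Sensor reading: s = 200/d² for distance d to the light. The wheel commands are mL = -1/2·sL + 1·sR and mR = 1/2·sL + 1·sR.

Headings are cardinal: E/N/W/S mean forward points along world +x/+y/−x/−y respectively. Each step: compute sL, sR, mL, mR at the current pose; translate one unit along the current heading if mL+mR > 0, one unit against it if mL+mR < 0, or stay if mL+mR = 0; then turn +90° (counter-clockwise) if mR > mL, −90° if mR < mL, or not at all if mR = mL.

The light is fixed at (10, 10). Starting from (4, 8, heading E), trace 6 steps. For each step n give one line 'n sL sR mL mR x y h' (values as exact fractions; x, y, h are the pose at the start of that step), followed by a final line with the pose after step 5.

n=0: pose=(4,8,E); sL=8, sR=200/41; mL=36/41, mR=364/41; mL+mR=400/41 → advance +1; mR−mL=8 → turn +1·90°
n=1: pose=(5,8,N); sL=4, sR=20; mL=18, mR=22; mL+mR=40 → advance +1; mR−mL=4 → turn +1·90°
n=2: pose=(5,9,W); sL=40/9, sR=200/37; mL=1060/333, mR=2540/333; mL+mR=400/37 → advance +1; mR−mL=40/9 → turn +1·90°
n=3: pose=(4,9,S); sL=10, sR=50/17; mL=-35/17, mR=135/17; mL+mR=100/17 → advance +1; mR−mL=10 → turn +1·90°
n=4: pose=(4,8,E); sL=8, sR=200/41; mL=36/41, mR=364/41; mL+mR=400/41 → advance +1; mR−mL=8 → turn +1·90°
n=5: pose=(5,8,N); sL=4, sR=20; mL=18, mR=22; mL+mR=40 → advance +1; mR−mL=4 → turn +1·90°

0 8 200/41 36/41 364/41 4 8 E
1 4 20 18 22 5 8 N
2 40/9 200/37 1060/333 2540/333 5 9 W
3 10 50/17 -35/17 135/17 4 9 S
4 8 200/41 36/41 364/41 4 8 E
5 4 20 18 22 5 8 N
final 5 9 W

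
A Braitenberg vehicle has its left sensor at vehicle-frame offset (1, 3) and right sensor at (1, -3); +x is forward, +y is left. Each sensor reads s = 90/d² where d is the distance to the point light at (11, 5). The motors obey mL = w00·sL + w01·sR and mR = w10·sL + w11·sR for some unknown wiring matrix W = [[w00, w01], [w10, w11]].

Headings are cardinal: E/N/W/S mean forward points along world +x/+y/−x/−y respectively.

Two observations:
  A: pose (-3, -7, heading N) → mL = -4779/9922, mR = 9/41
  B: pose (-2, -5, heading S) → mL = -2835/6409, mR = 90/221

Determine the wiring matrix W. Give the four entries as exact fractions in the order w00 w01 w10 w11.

obs A: pose=(-3,-7,N) → sL=9/41, sR=45/121, mL=-4779/9922, mR=9/41
obs B: pose=(-2,-5,S) → sL=90/221, sR=90/377, mL=-2835/6409, mR=90/221
sensor matrix S = [[9/41, 45/121], [90/221, 90/377]]; det S = -3149280/31795049
solve [mL_A; mL_B] = S·[w00; w01] and [mR_A; mR_B] = S·[w10; w11]:
  w00 = -1/2, w01 = -1, w10 = 1, w11 = 0

-1/2 -1 1 0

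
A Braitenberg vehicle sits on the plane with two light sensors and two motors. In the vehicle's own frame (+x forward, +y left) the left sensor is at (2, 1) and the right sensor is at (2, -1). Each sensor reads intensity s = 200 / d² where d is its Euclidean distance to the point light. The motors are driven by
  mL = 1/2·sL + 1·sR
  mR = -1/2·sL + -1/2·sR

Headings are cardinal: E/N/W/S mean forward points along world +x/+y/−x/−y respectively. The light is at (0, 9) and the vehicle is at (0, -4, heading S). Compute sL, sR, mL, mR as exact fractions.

100/113 100/113 150/113 -100/113

left sensor world pos  = (1, -6); dL² = 226
right sensor world pos = (-1, -6); dR² = 226
sL = 200/226 = 100/113
sR = 200/226 = 100/113
mL = 1/2·sL + 1·sR = 150/113
mR = -1/2·sL + -1/2·sR = -100/113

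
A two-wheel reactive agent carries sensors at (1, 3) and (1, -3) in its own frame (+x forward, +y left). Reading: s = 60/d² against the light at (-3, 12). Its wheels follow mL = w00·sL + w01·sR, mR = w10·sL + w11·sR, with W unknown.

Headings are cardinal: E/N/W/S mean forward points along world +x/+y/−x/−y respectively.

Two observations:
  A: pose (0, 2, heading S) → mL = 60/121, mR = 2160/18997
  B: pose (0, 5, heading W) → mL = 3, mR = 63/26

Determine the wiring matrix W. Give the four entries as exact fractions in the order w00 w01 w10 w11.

0 1 -1 1

obs A: pose=(0,2,S) → sL=60/157, sR=60/121, mL=60/121, mR=2160/18997
obs B: pose=(0,5,W) → sL=15/26, sR=3, mL=3, mR=63/26
sensor matrix S = [[60/157, 60/121], [15/26, 3]]; det S = 212490/246961
solve [mL_A; mL_B] = S·[w00; w01] and [mR_A; mR_B] = S·[w10; w11]:
  w00 = 0, w01 = 1, w10 = -1, w11 = 1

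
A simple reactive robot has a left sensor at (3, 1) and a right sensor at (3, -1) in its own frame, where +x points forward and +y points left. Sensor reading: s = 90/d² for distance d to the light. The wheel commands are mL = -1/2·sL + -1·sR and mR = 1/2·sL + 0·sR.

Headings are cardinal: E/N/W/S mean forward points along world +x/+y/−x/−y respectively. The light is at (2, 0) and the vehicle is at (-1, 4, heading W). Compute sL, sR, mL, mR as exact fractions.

2 90/61 -151/61 1

left sensor world pos  = (-4, 3); dL² = 45
right sensor world pos = (-4, 5); dR² = 61
sL = 90/45 = 2
sR = 90/61 = 90/61
mL = -1/2·sL + -1·sR = -151/61
mR = 1/2·sL + 0·sR = 1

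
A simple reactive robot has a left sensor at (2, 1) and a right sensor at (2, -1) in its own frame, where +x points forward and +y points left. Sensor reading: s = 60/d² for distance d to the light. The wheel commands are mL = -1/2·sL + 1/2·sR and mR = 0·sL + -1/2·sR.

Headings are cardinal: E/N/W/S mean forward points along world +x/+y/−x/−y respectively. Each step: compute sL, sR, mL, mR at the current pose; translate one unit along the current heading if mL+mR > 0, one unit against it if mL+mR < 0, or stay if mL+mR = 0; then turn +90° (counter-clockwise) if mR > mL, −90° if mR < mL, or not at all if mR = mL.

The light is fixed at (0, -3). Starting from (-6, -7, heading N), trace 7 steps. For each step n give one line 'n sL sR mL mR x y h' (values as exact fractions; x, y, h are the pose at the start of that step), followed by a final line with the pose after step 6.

0 60/53 60/29 720/1537 -30/29 -6 -7 N
1 15/8 15/13 -75/208 -15/26 -6 -8 E
2 12/17 60/113 -168/1921 -30/113 -7 -8 S
3 30/53 2/3 8/159 -1/3 -7 -7 W
4 60/53 60/29 720/1537 -30/29 -6 -7 N
5 15/8 15/13 -75/208 -15/26 -6 -8 E
6 12/17 60/113 -168/1921 -30/113 -7 -8 S
final -7 -7 W

n=0: pose=(-6,-7,N); sL=60/53, sR=60/29; mL=720/1537, mR=-30/29; mL+mR=-30/53 → advance -1; mR−mL=-2310/1537 → turn -1·90°
n=1: pose=(-6,-8,E); sL=15/8, sR=15/13; mL=-75/208, mR=-15/26; mL+mR=-15/16 → advance -1; mR−mL=-45/208 → turn -1·90°
n=2: pose=(-7,-8,S); sL=12/17, sR=60/113; mL=-168/1921, mR=-30/113; mL+mR=-6/17 → advance -1; mR−mL=-342/1921 → turn -1·90°
n=3: pose=(-7,-7,W); sL=30/53, sR=2/3; mL=8/159, mR=-1/3; mL+mR=-15/53 → advance -1; mR−mL=-61/159 → turn -1·90°
n=4: pose=(-6,-7,N); sL=60/53, sR=60/29; mL=720/1537, mR=-30/29; mL+mR=-30/53 → advance -1; mR−mL=-2310/1537 → turn -1·90°
n=5: pose=(-6,-8,E); sL=15/8, sR=15/13; mL=-75/208, mR=-15/26; mL+mR=-15/16 → advance -1; mR−mL=-45/208 → turn -1·90°
n=6: pose=(-7,-8,S); sL=12/17, sR=60/113; mL=-168/1921, mR=-30/113; mL+mR=-6/17 → advance -1; mR−mL=-342/1921 → turn -1·90°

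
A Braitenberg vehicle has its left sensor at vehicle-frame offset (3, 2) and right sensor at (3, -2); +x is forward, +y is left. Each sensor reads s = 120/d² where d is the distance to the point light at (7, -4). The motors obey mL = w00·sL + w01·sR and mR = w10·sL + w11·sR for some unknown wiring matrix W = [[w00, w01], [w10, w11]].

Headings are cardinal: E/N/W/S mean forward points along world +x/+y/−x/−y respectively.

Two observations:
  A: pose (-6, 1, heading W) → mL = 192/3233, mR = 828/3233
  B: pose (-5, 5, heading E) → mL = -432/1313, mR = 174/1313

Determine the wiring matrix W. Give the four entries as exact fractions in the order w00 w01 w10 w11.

obs A: pose=(-6,1,W) → sL=24/53, sR=24/61, mL=192/3233, mR=828/3233
obs B: pose=(-5,5,E) → sL=60/101, sR=12/13, mL=-432/1313, mR=174/1313
sensor matrix S = [[24/53, 24/61], [60/101, 12/13]]; det S = 782208/4244929
solve [mL_A; mL_B] = S·[w00; w01] and [mR_A; mR_B] = S·[w10; w11]:
  w00 = 1, w01 = -1, w10 = 1, w11 = -1/2

1 -1 1 -1/2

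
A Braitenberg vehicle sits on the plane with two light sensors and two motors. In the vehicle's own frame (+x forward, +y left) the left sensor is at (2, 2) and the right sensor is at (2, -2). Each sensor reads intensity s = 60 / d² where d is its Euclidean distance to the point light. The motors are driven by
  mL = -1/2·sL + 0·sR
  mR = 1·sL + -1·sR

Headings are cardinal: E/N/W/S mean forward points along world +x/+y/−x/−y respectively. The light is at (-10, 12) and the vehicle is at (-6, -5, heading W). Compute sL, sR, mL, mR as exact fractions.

left sensor world pos  = (-8, -7); dL² = 365
right sensor world pos = (-8, -3); dR² = 229
sL = 60/365 = 12/73
sR = 60/229 = 60/229
mL = -1/2·sL + 0·sR = -6/73
mR = 1·sL + -1·sR = -1632/16717

12/73 60/229 -6/73 -1632/16717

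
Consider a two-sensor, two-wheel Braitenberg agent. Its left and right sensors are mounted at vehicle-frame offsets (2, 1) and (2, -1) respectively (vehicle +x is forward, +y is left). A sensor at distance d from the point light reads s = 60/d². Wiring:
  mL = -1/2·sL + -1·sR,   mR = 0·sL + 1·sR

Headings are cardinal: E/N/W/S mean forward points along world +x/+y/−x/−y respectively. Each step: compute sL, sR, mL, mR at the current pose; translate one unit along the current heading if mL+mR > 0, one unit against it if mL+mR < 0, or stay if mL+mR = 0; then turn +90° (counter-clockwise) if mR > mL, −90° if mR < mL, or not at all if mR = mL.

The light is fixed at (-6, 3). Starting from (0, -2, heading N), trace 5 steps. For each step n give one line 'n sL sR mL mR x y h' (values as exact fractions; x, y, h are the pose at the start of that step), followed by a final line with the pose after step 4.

0 30/17 30/29 -945/493 30/29 0 -2 N
1 12/13 60/41 -1026/533 60/41 0 -3 W
2 15/32 3/5 -267/320 3/5 1 -3 S
3 60/97 20/39 -3110/3783 20/39 1 -2 E
4 30/17 30/29 -945/493 30/29 0 -2 N
final 0 -3 W

n=0: pose=(0,-2,N); sL=30/17, sR=30/29; mL=-945/493, mR=30/29; mL+mR=-15/17 → advance -1; mR−mL=1455/493 → turn +1·90°
n=1: pose=(0,-3,W); sL=12/13, sR=60/41; mL=-1026/533, mR=60/41; mL+mR=-6/13 → advance -1; mR−mL=1806/533 → turn +1·90°
n=2: pose=(1,-3,S); sL=15/32, sR=3/5; mL=-267/320, mR=3/5; mL+mR=-15/64 → advance -1; mR−mL=459/320 → turn +1·90°
n=3: pose=(1,-2,E); sL=60/97, sR=20/39; mL=-3110/3783, mR=20/39; mL+mR=-30/97 → advance -1; mR−mL=5050/3783 → turn +1·90°
n=4: pose=(0,-2,N); sL=30/17, sR=30/29; mL=-945/493, mR=30/29; mL+mR=-15/17 → advance -1; mR−mL=1455/493 → turn +1·90°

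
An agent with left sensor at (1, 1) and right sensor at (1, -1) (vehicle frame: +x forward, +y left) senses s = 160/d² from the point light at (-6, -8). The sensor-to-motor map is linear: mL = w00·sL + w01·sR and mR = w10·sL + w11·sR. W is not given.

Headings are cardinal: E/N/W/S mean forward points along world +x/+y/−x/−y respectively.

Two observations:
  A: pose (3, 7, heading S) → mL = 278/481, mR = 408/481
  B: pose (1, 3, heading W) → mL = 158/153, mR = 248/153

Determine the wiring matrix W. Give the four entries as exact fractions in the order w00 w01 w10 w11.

1/2 1/2 1 1/2

obs A: pose=(3,7,S) → sL=20/37, sR=8/13, mL=278/481, mR=408/481
obs B: pose=(1,3,W) → sL=20/17, sR=8/9, mL=158/153, mR=248/153
sensor matrix S = [[20/37, 8/13], [20/17, 8/9]]; det S = -17920/73593
solve [mL_A; mL_B] = S·[w00; w01] and [mR_A; mR_B] = S·[w10; w11]:
  w00 = 1/2, w01 = 1/2, w10 = 1, w11 = 1/2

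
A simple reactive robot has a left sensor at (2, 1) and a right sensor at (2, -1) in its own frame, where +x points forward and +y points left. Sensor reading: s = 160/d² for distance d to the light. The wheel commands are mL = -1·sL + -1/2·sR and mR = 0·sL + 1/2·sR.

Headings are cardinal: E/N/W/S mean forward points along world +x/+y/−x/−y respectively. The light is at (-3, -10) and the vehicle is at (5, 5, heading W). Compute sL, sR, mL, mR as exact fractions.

left sensor world pos  = (3, 4); dL² = 232
right sensor world pos = (3, 6); dR² = 292
sL = 160/232 = 20/29
sR = 160/292 = 40/73
mL = -1·sL + -1/2·sR = -2040/2117
mR = 0·sL + 1/2·sR = 20/73

20/29 40/73 -2040/2117 20/73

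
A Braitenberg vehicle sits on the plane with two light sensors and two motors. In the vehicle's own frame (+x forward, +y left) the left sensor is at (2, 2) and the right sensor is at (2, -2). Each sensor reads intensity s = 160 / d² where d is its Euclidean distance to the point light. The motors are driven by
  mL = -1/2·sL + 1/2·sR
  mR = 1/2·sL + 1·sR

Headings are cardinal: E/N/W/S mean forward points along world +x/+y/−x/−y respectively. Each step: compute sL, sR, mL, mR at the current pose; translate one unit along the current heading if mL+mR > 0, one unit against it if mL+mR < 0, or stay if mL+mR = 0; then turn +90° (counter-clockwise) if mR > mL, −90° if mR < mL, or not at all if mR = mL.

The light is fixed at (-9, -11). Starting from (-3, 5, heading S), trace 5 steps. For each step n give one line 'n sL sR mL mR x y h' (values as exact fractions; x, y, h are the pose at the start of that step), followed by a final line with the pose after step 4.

0 8/13 40/53 48/689 732/689 -3 5 S
1 160/353 160/233 9600/82249 75120/82249 -3 4 E
2 80/157 16/37 -224/5809 3992/5809 -2 4 N
3 160/221 160/349 -10240/77129 63280/77129 -2 5 W
4 8/13 40/53 48/689 732/689 -3 5 S
final -3 4 E

n=0: pose=(-3,5,S); sL=8/13, sR=40/53; mL=48/689, mR=732/689; mL+mR=60/53 → advance +1; mR−mL=684/689 → turn +1·90°
n=1: pose=(-3,4,E); sL=160/353, sR=160/233; mL=9600/82249, mR=75120/82249; mL+mR=240/233 → advance +1; mR−mL=65520/82249 → turn +1·90°
n=2: pose=(-2,4,N); sL=80/157, sR=16/37; mL=-224/5809, mR=3992/5809; mL+mR=24/37 → advance +1; mR−mL=4216/5809 → turn +1·90°
n=3: pose=(-2,5,W); sL=160/221, sR=160/349; mL=-10240/77129, mR=63280/77129; mL+mR=240/349 → advance +1; mR−mL=73520/77129 → turn +1·90°
n=4: pose=(-3,5,S); sL=8/13, sR=40/53; mL=48/689, mR=732/689; mL+mR=60/53 → advance +1; mR−mL=684/689 → turn +1·90°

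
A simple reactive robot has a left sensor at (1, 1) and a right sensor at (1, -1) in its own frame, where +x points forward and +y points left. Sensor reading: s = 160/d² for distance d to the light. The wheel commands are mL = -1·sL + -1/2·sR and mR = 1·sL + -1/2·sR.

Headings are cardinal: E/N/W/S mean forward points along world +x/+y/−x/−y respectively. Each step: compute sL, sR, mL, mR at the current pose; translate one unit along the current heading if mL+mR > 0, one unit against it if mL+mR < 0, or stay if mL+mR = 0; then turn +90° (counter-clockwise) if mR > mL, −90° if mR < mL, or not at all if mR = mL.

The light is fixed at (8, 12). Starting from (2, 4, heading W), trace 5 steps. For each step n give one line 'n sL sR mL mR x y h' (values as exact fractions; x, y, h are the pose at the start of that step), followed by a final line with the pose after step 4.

n=0: pose=(2,4,W); sL=16/13, sR=80/49; mL=-1304/637, mR=264/637; mL+mR=-80/49 → advance -1; mR−mL=32/13 → turn +1·90°
n=1: pose=(3,4,S); sL=160/97, sR=160/117; mL=-26480/11349, mR=10960/11349; mL+mR=-160/117 → advance -1; mR−mL=320/97 → turn +1·90°
n=2: pose=(3,5,E); sL=40/13, sR=2; mL=-53/13, mR=27/13; mL+mR=-2 → advance -1; mR−mL=80/13 → turn +1·90°
n=3: pose=(2,5,N); sL=32/17, sR=160/61; mL=-3312/1037, mR=592/1037; mL+mR=-160/61 → advance -1; mR−mL=64/17 → turn +1·90°
n=4: pose=(2,4,W); sL=16/13, sR=80/49; mL=-1304/637, mR=264/637; mL+mR=-80/49 → advance -1; mR−mL=32/13 → turn +1·90°

0 16/13 80/49 -1304/637 264/637 2 4 W
1 160/97 160/117 -26480/11349 10960/11349 3 4 S
2 40/13 2 -53/13 27/13 3 5 E
3 32/17 160/61 -3312/1037 592/1037 2 5 N
4 16/13 80/49 -1304/637 264/637 2 4 W
final 3 4 S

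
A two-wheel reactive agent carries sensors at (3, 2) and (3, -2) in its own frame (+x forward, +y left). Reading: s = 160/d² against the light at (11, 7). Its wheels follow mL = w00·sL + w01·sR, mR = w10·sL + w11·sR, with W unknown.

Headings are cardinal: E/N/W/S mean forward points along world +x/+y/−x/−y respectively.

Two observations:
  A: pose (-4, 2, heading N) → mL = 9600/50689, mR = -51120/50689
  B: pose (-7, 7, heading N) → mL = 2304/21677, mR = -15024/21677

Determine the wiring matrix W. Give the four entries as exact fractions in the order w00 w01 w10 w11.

-1/2 1/2 -1 -1/2

obs A: pose=(-4,2,N) → sL=160/293, sR=160/173, mL=9600/50689, mR=-51120/50689
obs B: pose=(-7,7,N) → sL=160/409, sR=32/53, mL=2304/21677, mR=-15024/21677
sensor matrix S = [[160/293, 160/173], [160/409, 32/53]]; det S = -35266560/1098785453
solve [mL_A; mL_B] = S·[w00; w01] and [mR_A; mR_B] = S·[w10; w11]:
  w00 = -1/2, w01 = 1/2, w10 = -1, w11 = -1/2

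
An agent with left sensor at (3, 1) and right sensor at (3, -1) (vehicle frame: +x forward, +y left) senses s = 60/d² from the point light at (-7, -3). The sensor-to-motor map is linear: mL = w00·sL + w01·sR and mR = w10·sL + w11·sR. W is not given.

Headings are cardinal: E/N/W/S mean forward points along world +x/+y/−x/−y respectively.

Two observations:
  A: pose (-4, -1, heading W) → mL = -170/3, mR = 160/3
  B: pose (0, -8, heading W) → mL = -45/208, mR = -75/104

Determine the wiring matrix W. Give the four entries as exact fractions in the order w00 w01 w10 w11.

-1 1/2 1 -1

obs A: pose=(-4,-1,W) → sL=60, sR=20/3, mL=-170/3, mR=160/3
obs B: pose=(0,-8,W) → sL=15/13, sR=15/8, mL=-45/208, mR=-75/104
sensor matrix S = [[60, 20/3], [15/13, 15/8]]; det S = 2725/26
solve [mL_A; mL_B] = S·[w00; w01] and [mR_A; mR_B] = S·[w10; w11]:
  w00 = -1, w01 = 1/2, w10 = 1, w11 = -1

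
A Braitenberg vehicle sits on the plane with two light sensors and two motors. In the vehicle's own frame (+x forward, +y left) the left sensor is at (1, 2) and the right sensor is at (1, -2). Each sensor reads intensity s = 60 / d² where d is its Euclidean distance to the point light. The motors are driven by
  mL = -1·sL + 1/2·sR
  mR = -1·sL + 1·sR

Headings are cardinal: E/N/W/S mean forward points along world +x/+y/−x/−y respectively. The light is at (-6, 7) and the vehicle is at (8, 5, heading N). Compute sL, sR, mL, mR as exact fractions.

12/29 60/257 -2214/7453 -1344/7453

left sensor world pos  = (6, 6); dL² = 145
right sensor world pos = (10, 6); dR² = 257
sL = 60/145 = 12/29
sR = 60/257 = 60/257
mL = -1·sL + 1/2·sR = -2214/7453
mR = -1·sL + 1·sR = -1344/7453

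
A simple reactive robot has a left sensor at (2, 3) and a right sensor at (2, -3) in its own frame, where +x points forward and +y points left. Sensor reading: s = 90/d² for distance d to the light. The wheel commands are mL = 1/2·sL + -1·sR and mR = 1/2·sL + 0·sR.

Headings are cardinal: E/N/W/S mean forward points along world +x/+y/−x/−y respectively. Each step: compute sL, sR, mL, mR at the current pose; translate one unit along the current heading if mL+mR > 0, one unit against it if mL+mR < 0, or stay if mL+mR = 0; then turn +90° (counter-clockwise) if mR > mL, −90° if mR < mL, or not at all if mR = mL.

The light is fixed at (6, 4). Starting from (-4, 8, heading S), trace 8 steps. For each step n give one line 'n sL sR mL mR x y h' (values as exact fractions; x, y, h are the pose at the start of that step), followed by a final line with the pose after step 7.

n=0: pose=(-4,8,S); sL=90/53, sR=90/173; mL=3015/9169, mR=45/53; mL+mR=10800/9169 → advance +1; mR−mL=90/173 → turn +1·90°
n=1: pose=(-4,7,E); sL=9/10, sR=45/32; mL=-153/160, mR=9/20; mL+mR=-81/160 → advance -1; mR−mL=45/32 → turn +1·90°
n=2: pose=(-5,7,N); sL=90/221, sR=90/89; mL=-15885/19669, mR=45/221; mL+mR=-11880/19669 → advance -1; mR−mL=90/89 → turn +1·90°
n=3: pose=(-5,6,W); sL=9/17, sR=45/97; mL=-657/3298, mR=9/34; mL+mR=108/1649 → advance +1; mR−mL=45/97 → turn +1·90°
n=4: pose=(-6,6,S); sL=10/9, sR=2/5; mL=7/45, mR=5/9; mL+mR=32/45 → advance +1; mR−mL=2/5 → turn +1·90°
n=5: pose=(-6,5,E); sL=45/58, sR=45/52; mL=-180/377, mR=45/116; mL+mR=-135/1508 → advance -1; mR−mL=45/52 → turn +1·90°
n=6: pose=(-7,5,N); sL=18/53, sR=90/109; mL=-3789/5777, mR=9/53; mL+mR=-2808/5777 → advance -1; mR−mL=90/109 → turn +1·90°
n=7: pose=(-7,4,W); sL=5/13, sR=5/13; mL=-5/26, mR=5/26; mL+mR=0 → advance +0; mR−mL=5/13 → turn +1·90°

0 90/53 90/173 3015/9169 45/53 -4 8 S
1 9/10 45/32 -153/160 9/20 -4 7 E
2 90/221 90/89 -15885/19669 45/221 -5 7 N
3 9/17 45/97 -657/3298 9/34 -5 6 W
4 10/9 2/5 7/45 5/9 -6 6 S
5 45/58 45/52 -180/377 45/116 -6 5 E
6 18/53 90/109 -3789/5777 9/53 -7 5 N
7 5/13 5/13 -5/26 5/26 -7 4 W
final -7 4 S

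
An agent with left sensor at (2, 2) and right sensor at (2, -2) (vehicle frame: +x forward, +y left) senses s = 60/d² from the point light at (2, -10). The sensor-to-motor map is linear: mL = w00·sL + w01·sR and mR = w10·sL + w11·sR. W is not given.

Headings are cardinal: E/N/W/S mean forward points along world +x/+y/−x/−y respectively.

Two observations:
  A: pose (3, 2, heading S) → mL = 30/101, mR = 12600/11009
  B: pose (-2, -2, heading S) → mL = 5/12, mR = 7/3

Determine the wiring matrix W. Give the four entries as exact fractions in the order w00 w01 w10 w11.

obs A: pose=(3,2,S) → sL=60/109, sR=60/101, mL=30/101, mR=12600/11009
obs B: pose=(-2,-2,S) → sL=3/2, sR=5/6, mL=5/12, mR=7/3
sensor matrix S = [[60/109, 60/101], [3/2, 5/6]]; det S = -4760/11009
solve [mL_A; mL_B] = S·[w00; w01] and [mR_A; mR_B] = S·[w10; w11]:
  w00 = 0, w01 = 1/2, w10 = 1, w11 = 1

0 1/2 1 1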